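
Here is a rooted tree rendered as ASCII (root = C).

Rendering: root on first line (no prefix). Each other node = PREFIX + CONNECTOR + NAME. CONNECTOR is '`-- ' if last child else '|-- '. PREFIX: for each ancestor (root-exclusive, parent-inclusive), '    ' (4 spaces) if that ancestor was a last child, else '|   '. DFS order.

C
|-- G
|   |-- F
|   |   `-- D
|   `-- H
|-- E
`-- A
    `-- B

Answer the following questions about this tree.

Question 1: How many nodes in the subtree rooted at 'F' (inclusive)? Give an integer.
Answer: 2

Derivation:
Subtree rooted at F contains: D, F
Count = 2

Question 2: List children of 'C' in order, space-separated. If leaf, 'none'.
Answer: G E A

Derivation:
Node C's children (from adjacency): G, E, A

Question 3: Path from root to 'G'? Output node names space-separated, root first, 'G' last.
Answer: C G

Derivation:
Walk down from root: C -> G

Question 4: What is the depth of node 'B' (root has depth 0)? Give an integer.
Path from root to B: C -> A -> B
Depth = number of edges = 2

Answer: 2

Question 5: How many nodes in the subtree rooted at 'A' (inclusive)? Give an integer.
Subtree rooted at A contains: A, B
Count = 2

Answer: 2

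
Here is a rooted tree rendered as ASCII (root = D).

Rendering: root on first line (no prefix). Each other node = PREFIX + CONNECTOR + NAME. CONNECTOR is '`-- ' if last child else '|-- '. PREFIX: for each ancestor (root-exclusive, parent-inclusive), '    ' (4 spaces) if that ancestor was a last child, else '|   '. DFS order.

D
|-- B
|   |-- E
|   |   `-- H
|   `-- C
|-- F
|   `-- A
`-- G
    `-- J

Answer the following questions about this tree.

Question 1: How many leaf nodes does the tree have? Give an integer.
Leaves (nodes with no children): A, C, H, J

Answer: 4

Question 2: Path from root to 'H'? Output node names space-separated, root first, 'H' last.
Answer: D B E H

Derivation:
Walk down from root: D -> B -> E -> H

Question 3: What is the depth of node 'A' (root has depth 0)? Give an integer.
Answer: 2

Derivation:
Path from root to A: D -> F -> A
Depth = number of edges = 2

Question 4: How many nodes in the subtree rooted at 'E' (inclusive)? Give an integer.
Subtree rooted at E contains: E, H
Count = 2

Answer: 2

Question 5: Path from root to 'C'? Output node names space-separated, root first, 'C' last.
Walk down from root: D -> B -> C

Answer: D B C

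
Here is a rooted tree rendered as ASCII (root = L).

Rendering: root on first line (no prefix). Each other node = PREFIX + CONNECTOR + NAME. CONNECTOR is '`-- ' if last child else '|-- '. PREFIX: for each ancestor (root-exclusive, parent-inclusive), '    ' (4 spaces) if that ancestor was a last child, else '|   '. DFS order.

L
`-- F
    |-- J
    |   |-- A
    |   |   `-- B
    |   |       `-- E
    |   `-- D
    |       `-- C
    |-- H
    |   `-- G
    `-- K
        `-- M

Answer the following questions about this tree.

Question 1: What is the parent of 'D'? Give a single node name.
Scan adjacency: D appears as child of J

Answer: J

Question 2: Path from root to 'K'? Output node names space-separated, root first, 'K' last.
Walk down from root: L -> F -> K

Answer: L F K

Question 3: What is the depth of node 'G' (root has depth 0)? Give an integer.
Answer: 3

Derivation:
Path from root to G: L -> F -> H -> G
Depth = number of edges = 3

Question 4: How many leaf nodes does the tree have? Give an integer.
Answer: 4

Derivation:
Leaves (nodes with no children): C, E, G, M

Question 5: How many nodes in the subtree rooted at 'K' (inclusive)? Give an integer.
Subtree rooted at K contains: K, M
Count = 2

Answer: 2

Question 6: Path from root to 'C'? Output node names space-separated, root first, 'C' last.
Answer: L F J D C

Derivation:
Walk down from root: L -> F -> J -> D -> C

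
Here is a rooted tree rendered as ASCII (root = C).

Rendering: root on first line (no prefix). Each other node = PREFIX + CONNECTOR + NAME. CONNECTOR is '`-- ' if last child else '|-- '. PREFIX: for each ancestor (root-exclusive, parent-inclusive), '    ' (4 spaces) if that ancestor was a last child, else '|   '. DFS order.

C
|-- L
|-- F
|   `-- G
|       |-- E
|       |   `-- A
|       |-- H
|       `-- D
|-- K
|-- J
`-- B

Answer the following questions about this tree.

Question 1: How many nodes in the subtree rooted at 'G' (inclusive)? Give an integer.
Subtree rooted at G contains: A, D, E, G, H
Count = 5

Answer: 5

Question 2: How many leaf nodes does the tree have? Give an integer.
Answer: 7

Derivation:
Leaves (nodes with no children): A, B, D, H, J, K, L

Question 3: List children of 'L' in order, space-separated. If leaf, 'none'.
Node L's children (from adjacency): (leaf)

Answer: none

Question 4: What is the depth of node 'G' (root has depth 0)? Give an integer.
Answer: 2

Derivation:
Path from root to G: C -> F -> G
Depth = number of edges = 2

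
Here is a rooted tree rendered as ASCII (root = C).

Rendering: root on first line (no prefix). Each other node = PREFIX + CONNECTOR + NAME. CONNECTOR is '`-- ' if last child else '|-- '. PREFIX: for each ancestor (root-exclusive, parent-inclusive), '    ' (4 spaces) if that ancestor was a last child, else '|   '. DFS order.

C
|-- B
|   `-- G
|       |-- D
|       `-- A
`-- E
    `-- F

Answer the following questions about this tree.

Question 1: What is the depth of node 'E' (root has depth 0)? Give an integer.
Answer: 1

Derivation:
Path from root to E: C -> E
Depth = number of edges = 1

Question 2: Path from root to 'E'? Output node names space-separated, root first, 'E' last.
Answer: C E

Derivation:
Walk down from root: C -> E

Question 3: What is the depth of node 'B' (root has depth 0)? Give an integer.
Path from root to B: C -> B
Depth = number of edges = 1

Answer: 1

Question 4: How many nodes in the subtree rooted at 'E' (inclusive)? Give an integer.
Answer: 2

Derivation:
Subtree rooted at E contains: E, F
Count = 2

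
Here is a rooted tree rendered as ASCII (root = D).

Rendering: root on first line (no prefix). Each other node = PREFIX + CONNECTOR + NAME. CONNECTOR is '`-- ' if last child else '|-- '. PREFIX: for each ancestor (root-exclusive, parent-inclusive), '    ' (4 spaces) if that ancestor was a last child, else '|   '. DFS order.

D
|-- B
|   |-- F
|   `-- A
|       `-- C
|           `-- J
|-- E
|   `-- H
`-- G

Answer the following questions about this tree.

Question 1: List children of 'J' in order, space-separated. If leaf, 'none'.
Answer: none

Derivation:
Node J's children (from adjacency): (leaf)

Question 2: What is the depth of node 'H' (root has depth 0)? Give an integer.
Path from root to H: D -> E -> H
Depth = number of edges = 2

Answer: 2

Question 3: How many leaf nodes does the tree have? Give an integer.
Leaves (nodes with no children): F, G, H, J

Answer: 4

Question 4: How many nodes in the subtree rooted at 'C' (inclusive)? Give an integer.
Answer: 2

Derivation:
Subtree rooted at C contains: C, J
Count = 2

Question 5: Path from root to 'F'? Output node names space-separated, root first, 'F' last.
Walk down from root: D -> B -> F

Answer: D B F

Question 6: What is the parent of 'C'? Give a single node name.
Answer: A

Derivation:
Scan adjacency: C appears as child of A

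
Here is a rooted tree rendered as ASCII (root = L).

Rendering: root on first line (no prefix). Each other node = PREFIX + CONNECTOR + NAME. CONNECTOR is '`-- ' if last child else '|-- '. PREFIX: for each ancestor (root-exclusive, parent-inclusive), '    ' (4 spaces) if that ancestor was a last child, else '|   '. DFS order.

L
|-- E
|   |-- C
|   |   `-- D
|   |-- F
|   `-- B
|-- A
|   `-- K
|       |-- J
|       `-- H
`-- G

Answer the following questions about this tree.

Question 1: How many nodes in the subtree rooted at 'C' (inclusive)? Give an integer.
Subtree rooted at C contains: C, D
Count = 2

Answer: 2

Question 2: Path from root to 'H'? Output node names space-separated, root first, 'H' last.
Answer: L A K H

Derivation:
Walk down from root: L -> A -> K -> H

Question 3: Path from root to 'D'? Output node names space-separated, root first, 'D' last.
Answer: L E C D

Derivation:
Walk down from root: L -> E -> C -> D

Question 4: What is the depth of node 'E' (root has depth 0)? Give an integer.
Answer: 1

Derivation:
Path from root to E: L -> E
Depth = number of edges = 1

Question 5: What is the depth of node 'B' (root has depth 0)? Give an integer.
Path from root to B: L -> E -> B
Depth = number of edges = 2

Answer: 2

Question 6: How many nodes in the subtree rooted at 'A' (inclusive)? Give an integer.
Subtree rooted at A contains: A, H, J, K
Count = 4

Answer: 4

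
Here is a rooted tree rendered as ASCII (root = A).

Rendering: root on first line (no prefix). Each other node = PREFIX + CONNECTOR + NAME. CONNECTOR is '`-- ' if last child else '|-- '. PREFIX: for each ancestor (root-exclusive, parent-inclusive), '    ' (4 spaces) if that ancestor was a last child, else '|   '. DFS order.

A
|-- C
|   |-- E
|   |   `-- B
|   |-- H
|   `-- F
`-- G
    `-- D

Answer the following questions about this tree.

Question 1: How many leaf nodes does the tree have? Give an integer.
Leaves (nodes with no children): B, D, F, H

Answer: 4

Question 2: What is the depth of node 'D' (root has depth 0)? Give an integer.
Answer: 2

Derivation:
Path from root to D: A -> G -> D
Depth = number of edges = 2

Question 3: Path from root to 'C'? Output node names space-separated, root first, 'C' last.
Walk down from root: A -> C

Answer: A C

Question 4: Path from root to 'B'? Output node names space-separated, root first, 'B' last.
Walk down from root: A -> C -> E -> B

Answer: A C E B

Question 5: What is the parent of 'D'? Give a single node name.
Scan adjacency: D appears as child of G

Answer: G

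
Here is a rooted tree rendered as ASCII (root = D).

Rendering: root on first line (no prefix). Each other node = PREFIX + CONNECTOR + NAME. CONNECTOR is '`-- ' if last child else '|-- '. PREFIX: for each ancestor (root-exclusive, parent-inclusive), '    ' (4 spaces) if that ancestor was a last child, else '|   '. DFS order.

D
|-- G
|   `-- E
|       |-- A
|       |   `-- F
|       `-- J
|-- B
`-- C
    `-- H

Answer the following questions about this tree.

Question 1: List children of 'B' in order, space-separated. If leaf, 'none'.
Node B's children (from adjacency): (leaf)

Answer: none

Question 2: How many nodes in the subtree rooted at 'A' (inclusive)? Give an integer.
Subtree rooted at A contains: A, F
Count = 2

Answer: 2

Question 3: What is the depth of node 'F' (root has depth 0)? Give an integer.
Path from root to F: D -> G -> E -> A -> F
Depth = number of edges = 4

Answer: 4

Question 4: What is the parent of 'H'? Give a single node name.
Scan adjacency: H appears as child of C

Answer: C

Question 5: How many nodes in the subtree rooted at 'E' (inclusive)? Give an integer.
Answer: 4

Derivation:
Subtree rooted at E contains: A, E, F, J
Count = 4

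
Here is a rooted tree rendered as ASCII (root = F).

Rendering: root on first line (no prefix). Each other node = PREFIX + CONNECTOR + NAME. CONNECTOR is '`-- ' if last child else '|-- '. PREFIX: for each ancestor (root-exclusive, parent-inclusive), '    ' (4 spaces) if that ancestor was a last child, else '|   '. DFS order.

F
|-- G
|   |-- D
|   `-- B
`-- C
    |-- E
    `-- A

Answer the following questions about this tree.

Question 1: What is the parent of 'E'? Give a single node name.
Scan adjacency: E appears as child of C

Answer: C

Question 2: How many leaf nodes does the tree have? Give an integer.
Leaves (nodes with no children): A, B, D, E

Answer: 4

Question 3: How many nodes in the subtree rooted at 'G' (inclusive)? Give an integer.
Answer: 3

Derivation:
Subtree rooted at G contains: B, D, G
Count = 3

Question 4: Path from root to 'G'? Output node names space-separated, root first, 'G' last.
Answer: F G

Derivation:
Walk down from root: F -> G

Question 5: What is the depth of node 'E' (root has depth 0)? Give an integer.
Path from root to E: F -> C -> E
Depth = number of edges = 2

Answer: 2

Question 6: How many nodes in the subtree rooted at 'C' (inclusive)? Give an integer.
Subtree rooted at C contains: A, C, E
Count = 3

Answer: 3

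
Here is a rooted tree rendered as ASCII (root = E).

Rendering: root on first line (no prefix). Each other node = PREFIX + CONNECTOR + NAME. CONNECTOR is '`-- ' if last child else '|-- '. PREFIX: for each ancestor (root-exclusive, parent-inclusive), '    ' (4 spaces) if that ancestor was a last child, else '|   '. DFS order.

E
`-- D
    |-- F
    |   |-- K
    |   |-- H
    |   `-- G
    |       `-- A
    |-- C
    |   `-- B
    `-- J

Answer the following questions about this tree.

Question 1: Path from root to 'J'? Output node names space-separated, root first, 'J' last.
Walk down from root: E -> D -> J

Answer: E D J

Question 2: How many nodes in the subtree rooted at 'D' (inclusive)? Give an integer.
Subtree rooted at D contains: A, B, C, D, F, G, H, J, K
Count = 9

Answer: 9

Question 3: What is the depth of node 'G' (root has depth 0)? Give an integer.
Answer: 3

Derivation:
Path from root to G: E -> D -> F -> G
Depth = number of edges = 3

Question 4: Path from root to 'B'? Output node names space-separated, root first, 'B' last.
Walk down from root: E -> D -> C -> B

Answer: E D C B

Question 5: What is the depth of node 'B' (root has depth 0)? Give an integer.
Answer: 3

Derivation:
Path from root to B: E -> D -> C -> B
Depth = number of edges = 3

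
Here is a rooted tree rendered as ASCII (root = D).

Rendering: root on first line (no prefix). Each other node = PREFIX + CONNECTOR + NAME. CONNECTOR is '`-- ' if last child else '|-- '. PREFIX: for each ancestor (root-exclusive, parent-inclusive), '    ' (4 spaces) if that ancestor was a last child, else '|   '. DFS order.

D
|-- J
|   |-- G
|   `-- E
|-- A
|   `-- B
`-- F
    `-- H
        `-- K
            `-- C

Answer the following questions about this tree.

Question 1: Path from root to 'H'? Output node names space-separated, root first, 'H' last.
Answer: D F H

Derivation:
Walk down from root: D -> F -> H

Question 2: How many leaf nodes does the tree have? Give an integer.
Answer: 4

Derivation:
Leaves (nodes with no children): B, C, E, G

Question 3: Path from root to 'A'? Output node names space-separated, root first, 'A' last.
Answer: D A

Derivation:
Walk down from root: D -> A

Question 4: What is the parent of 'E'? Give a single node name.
Scan adjacency: E appears as child of J

Answer: J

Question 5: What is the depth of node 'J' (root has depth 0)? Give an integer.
Answer: 1

Derivation:
Path from root to J: D -> J
Depth = number of edges = 1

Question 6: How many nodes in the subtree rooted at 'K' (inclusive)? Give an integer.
Subtree rooted at K contains: C, K
Count = 2

Answer: 2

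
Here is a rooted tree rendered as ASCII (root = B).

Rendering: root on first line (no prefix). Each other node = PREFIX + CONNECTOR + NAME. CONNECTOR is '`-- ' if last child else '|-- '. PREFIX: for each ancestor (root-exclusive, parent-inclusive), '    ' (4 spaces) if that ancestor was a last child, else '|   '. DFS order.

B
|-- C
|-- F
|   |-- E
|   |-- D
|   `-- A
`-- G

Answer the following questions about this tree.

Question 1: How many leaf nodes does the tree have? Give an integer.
Leaves (nodes with no children): A, C, D, E, G

Answer: 5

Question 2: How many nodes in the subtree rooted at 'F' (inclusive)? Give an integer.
Answer: 4

Derivation:
Subtree rooted at F contains: A, D, E, F
Count = 4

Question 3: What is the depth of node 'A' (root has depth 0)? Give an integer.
Path from root to A: B -> F -> A
Depth = number of edges = 2

Answer: 2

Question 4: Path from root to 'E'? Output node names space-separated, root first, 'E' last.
Answer: B F E

Derivation:
Walk down from root: B -> F -> E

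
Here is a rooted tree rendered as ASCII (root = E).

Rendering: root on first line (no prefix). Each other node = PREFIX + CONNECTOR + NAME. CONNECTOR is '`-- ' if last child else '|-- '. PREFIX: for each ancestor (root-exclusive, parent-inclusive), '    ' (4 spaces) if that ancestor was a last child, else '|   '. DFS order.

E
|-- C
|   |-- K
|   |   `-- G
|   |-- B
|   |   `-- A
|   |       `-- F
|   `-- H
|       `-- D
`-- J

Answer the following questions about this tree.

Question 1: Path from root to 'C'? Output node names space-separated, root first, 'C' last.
Walk down from root: E -> C

Answer: E C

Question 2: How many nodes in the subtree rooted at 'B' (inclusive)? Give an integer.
Subtree rooted at B contains: A, B, F
Count = 3

Answer: 3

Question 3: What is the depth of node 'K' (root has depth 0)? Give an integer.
Answer: 2

Derivation:
Path from root to K: E -> C -> K
Depth = number of edges = 2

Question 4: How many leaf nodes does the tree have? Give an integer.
Leaves (nodes with no children): D, F, G, J

Answer: 4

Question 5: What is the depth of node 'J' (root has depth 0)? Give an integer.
Answer: 1

Derivation:
Path from root to J: E -> J
Depth = number of edges = 1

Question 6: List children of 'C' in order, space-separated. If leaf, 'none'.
Answer: K B H

Derivation:
Node C's children (from adjacency): K, B, H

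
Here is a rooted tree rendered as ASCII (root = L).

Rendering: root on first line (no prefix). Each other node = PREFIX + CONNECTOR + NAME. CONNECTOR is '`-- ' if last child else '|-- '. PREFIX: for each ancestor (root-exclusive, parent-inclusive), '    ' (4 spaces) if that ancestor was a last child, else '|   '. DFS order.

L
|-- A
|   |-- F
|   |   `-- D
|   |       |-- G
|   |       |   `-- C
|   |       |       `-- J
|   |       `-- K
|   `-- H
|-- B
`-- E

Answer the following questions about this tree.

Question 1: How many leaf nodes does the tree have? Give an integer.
Leaves (nodes with no children): B, E, H, J, K

Answer: 5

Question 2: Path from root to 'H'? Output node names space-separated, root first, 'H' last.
Walk down from root: L -> A -> H

Answer: L A H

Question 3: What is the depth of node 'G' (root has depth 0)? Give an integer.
Path from root to G: L -> A -> F -> D -> G
Depth = number of edges = 4

Answer: 4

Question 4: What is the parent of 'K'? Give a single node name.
Answer: D

Derivation:
Scan adjacency: K appears as child of D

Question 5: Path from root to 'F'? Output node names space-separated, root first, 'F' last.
Answer: L A F

Derivation:
Walk down from root: L -> A -> F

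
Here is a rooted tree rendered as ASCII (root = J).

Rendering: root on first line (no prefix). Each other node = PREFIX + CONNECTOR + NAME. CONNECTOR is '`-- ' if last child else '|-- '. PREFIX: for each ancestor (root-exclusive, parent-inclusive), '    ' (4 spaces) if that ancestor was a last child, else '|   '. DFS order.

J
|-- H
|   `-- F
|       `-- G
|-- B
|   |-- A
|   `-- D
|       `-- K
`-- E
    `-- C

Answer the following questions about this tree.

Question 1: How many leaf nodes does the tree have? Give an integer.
Leaves (nodes with no children): A, C, G, K

Answer: 4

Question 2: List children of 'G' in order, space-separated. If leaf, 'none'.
Node G's children (from adjacency): (leaf)

Answer: none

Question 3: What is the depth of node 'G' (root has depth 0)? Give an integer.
Path from root to G: J -> H -> F -> G
Depth = number of edges = 3

Answer: 3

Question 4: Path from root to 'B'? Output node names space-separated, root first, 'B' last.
Answer: J B

Derivation:
Walk down from root: J -> B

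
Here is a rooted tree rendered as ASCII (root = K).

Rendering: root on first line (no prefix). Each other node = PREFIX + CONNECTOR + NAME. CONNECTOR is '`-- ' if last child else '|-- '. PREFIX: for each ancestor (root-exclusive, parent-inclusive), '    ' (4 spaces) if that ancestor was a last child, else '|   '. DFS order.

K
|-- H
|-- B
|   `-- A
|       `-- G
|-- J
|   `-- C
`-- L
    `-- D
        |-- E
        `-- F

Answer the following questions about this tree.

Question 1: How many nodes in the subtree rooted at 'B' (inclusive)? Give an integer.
Subtree rooted at B contains: A, B, G
Count = 3

Answer: 3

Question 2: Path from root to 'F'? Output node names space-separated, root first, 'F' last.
Answer: K L D F

Derivation:
Walk down from root: K -> L -> D -> F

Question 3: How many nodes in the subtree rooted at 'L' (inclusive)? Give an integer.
Subtree rooted at L contains: D, E, F, L
Count = 4

Answer: 4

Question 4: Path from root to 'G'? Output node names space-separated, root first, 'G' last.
Walk down from root: K -> B -> A -> G

Answer: K B A G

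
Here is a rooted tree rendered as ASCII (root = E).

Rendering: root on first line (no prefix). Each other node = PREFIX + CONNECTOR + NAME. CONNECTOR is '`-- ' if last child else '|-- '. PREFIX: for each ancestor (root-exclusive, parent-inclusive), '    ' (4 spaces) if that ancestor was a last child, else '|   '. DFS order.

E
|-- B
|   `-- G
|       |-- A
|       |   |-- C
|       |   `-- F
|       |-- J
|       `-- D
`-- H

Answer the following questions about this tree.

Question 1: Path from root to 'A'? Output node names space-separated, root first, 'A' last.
Walk down from root: E -> B -> G -> A

Answer: E B G A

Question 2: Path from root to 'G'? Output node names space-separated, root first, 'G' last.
Walk down from root: E -> B -> G

Answer: E B G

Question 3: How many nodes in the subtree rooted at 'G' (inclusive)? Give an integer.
Answer: 6

Derivation:
Subtree rooted at G contains: A, C, D, F, G, J
Count = 6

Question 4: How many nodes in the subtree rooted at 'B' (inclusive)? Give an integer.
Subtree rooted at B contains: A, B, C, D, F, G, J
Count = 7

Answer: 7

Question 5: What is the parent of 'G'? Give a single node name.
Answer: B

Derivation:
Scan adjacency: G appears as child of B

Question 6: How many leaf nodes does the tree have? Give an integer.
Answer: 5

Derivation:
Leaves (nodes with no children): C, D, F, H, J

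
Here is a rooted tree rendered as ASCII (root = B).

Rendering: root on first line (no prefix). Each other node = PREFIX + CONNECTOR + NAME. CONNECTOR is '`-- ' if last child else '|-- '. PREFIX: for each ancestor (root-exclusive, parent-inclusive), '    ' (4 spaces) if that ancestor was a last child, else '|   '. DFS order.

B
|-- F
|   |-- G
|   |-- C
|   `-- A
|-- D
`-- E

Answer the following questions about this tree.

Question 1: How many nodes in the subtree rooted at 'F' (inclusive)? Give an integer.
Answer: 4

Derivation:
Subtree rooted at F contains: A, C, F, G
Count = 4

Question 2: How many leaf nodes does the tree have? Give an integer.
Answer: 5

Derivation:
Leaves (nodes with no children): A, C, D, E, G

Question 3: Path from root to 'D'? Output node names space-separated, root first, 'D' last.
Walk down from root: B -> D

Answer: B D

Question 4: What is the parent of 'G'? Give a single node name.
Scan adjacency: G appears as child of F

Answer: F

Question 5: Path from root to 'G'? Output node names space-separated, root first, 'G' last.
Walk down from root: B -> F -> G

Answer: B F G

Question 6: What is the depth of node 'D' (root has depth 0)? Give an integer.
Path from root to D: B -> D
Depth = number of edges = 1

Answer: 1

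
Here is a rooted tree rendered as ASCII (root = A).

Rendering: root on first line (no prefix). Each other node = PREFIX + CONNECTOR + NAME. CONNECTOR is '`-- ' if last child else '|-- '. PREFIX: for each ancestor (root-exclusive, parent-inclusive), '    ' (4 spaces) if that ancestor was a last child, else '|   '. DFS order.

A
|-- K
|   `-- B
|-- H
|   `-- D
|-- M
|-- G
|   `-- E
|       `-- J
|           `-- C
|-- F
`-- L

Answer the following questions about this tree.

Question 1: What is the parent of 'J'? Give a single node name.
Answer: E

Derivation:
Scan adjacency: J appears as child of E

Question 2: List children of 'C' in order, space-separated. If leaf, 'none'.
Answer: none

Derivation:
Node C's children (from adjacency): (leaf)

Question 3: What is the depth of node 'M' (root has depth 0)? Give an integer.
Answer: 1

Derivation:
Path from root to M: A -> M
Depth = number of edges = 1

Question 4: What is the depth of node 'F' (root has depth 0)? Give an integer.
Path from root to F: A -> F
Depth = number of edges = 1

Answer: 1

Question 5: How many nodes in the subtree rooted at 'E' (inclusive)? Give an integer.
Answer: 3

Derivation:
Subtree rooted at E contains: C, E, J
Count = 3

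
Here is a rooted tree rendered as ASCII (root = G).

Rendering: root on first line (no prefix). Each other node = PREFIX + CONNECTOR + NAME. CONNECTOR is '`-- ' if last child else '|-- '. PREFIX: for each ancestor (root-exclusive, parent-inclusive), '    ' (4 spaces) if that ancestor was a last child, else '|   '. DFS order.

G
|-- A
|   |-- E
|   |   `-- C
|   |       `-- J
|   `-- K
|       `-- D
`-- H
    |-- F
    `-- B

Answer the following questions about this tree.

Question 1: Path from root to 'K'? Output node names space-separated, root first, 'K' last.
Answer: G A K

Derivation:
Walk down from root: G -> A -> K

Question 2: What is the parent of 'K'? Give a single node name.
Answer: A

Derivation:
Scan adjacency: K appears as child of A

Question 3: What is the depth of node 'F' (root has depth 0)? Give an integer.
Path from root to F: G -> H -> F
Depth = number of edges = 2

Answer: 2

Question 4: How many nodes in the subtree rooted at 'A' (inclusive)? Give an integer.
Answer: 6

Derivation:
Subtree rooted at A contains: A, C, D, E, J, K
Count = 6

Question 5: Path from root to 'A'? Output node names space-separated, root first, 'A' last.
Walk down from root: G -> A

Answer: G A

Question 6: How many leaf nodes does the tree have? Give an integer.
Answer: 4

Derivation:
Leaves (nodes with no children): B, D, F, J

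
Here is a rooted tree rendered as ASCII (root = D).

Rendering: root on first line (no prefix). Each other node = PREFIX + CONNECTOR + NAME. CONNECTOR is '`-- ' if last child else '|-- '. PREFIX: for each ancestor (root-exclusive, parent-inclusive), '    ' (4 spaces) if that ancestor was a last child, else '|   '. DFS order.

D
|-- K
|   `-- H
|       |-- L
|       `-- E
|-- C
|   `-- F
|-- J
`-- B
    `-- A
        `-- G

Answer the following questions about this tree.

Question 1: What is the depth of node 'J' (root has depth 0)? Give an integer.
Path from root to J: D -> J
Depth = number of edges = 1

Answer: 1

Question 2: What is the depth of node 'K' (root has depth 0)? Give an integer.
Answer: 1

Derivation:
Path from root to K: D -> K
Depth = number of edges = 1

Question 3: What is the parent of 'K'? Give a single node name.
Answer: D

Derivation:
Scan adjacency: K appears as child of D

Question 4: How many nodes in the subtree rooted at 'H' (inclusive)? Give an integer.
Answer: 3

Derivation:
Subtree rooted at H contains: E, H, L
Count = 3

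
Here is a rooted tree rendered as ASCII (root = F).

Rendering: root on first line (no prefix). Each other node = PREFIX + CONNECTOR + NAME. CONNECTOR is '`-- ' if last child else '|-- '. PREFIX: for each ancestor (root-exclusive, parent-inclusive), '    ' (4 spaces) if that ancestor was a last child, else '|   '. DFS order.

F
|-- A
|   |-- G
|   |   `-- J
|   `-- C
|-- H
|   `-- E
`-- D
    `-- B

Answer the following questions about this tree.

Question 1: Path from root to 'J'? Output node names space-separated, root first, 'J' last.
Answer: F A G J

Derivation:
Walk down from root: F -> A -> G -> J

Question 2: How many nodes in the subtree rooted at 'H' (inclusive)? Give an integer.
Answer: 2

Derivation:
Subtree rooted at H contains: E, H
Count = 2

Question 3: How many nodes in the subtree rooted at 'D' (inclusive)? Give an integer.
Subtree rooted at D contains: B, D
Count = 2

Answer: 2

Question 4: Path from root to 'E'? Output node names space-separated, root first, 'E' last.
Answer: F H E

Derivation:
Walk down from root: F -> H -> E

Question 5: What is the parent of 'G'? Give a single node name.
Answer: A

Derivation:
Scan adjacency: G appears as child of A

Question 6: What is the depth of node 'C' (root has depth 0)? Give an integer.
Path from root to C: F -> A -> C
Depth = number of edges = 2

Answer: 2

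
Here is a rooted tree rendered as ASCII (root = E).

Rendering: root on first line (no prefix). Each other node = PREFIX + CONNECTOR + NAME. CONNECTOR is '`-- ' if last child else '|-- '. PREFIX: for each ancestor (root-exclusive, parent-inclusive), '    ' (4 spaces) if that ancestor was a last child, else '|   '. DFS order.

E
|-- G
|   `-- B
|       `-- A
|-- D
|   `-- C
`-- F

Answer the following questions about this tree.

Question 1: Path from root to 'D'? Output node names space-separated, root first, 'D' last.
Walk down from root: E -> D

Answer: E D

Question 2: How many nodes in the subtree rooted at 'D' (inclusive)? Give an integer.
Answer: 2

Derivation:
Subtree rooted at D contains: C, D
Count = 2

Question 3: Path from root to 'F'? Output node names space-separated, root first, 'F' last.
Walk down from root: E -> F

Answer: E F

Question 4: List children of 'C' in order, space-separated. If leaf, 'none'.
Node C's children (from adjacency): (leaf)

Answer: none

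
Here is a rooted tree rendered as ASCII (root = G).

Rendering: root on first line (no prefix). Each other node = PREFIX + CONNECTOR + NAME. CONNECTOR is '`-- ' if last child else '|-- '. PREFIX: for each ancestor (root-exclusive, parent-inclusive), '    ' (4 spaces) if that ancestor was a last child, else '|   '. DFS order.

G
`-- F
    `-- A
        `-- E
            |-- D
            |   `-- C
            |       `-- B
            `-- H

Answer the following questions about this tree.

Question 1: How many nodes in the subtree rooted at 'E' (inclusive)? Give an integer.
Subtree rooted at E contains: B, C, D, E, H
Count = 5

Answer: 5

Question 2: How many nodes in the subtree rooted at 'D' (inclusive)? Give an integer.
Answer: 3

Derivation:
Subtree rooted at D contains: B, C, D
Count = 3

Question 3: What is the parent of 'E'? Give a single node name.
Scan adjacency: E appears as child of A

Answer: A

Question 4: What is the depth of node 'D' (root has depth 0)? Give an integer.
Path from root to D: G -> F -> A -> E -> D
Depth = number of edges = 4

Answer: 4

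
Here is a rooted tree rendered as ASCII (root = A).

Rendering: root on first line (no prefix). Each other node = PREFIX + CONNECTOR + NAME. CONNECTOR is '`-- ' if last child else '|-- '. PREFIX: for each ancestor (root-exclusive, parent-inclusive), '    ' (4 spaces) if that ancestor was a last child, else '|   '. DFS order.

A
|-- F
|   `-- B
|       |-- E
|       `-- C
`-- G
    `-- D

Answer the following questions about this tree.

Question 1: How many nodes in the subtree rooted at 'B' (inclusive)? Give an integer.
Subtree rooted at B contains: B, C, E
Count = 3

Answer: 3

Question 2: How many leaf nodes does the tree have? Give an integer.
Leaves (nodes with no children): C, D, E

Answer: 3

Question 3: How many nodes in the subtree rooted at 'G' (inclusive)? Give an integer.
Answer: 2

Derivation:
Subtree rooted at G contains: D, G
Count = 2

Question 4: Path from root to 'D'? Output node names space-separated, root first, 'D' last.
Walk down from root: A -> G -> D

Answer: A G D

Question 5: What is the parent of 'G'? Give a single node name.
Answer: A

Derivation:
Scan adjacency: G appears as child of A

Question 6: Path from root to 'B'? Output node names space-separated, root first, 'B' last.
Answer: A F B

Derivation:
Walk down from root: A -> F -> B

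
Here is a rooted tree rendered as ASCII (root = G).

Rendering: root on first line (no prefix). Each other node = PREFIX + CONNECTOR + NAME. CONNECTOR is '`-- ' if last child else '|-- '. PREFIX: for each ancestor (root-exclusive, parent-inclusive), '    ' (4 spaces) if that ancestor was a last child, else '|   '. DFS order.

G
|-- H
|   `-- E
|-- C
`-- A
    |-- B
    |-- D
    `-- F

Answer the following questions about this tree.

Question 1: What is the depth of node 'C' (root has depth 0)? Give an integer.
Answer: 1

Derivation:
Path from root to C: G -> C
Depth = number of edges = 1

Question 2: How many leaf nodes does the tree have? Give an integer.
Answer: 5

Derivation:
Leaves (nodes with no children): B, C, D, E, F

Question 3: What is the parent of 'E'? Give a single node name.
Answer: H

Derivation:
Scan adjacency: E appears as child of H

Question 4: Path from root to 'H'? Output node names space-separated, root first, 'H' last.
Answer: G H

Derivation:
Walk down from root: G -> H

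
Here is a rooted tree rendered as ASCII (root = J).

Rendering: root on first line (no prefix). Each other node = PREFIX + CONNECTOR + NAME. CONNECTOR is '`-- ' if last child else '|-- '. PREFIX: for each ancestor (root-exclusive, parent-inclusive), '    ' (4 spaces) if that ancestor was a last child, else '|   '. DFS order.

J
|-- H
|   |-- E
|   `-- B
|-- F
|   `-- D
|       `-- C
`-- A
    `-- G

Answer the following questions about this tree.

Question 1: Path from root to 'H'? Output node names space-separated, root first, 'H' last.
Answer: J H

Derivation:
Walk down from root: J -> H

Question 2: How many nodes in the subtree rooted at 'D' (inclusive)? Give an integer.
Subtree rooted at D contains: C, D
Count = 2

Answer: 2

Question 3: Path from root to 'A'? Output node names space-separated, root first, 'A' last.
Answer: J A

Derivation:
Walk down from root: J -> A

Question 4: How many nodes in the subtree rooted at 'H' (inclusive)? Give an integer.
Subtree rooted at H contains: B, E, H
Count = 3

Answer: 3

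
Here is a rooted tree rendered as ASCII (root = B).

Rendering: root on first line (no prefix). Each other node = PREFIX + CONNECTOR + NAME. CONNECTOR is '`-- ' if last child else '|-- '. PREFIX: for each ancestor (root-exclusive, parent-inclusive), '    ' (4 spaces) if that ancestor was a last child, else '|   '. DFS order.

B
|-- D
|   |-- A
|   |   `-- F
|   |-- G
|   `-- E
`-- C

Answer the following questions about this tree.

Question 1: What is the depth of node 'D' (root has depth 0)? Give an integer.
Answer: 1

Derivation:
Path from root to D: B -> D
Depth = number of edges = 1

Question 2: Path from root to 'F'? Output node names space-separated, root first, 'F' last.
Walk down from root: B -> D -> A -> F

Answer: B D A F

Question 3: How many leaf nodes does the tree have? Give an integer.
Leaves (nodes with no children): C, E, F, G

Answer: 4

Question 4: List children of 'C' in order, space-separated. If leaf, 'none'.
Node C's children (from adjacency): (leaf)

Answer: none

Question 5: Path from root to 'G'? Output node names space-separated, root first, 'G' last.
Answer: B D G

Derivation:
Walk down from root: B -> D -> G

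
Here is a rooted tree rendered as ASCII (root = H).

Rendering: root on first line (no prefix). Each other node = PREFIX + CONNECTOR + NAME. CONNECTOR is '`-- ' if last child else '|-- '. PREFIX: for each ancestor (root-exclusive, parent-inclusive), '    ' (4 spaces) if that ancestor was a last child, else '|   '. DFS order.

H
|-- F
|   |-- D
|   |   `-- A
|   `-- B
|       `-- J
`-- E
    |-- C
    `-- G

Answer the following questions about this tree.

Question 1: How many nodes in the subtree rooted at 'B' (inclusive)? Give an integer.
Answer: 2

Derivation:
Subtree rooted at B contains: B, J
Count = 2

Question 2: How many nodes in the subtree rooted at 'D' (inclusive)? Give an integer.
Subtree rooted at D contains: A, D
Count = 2

Answer: 2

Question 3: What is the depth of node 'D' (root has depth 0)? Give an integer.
Path from root to D: H -> F -> D
Depth = number of edges = 2

Answer: 2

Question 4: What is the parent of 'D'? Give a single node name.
Answer: F

Derivation:
Scan adjacency: D appears as child of F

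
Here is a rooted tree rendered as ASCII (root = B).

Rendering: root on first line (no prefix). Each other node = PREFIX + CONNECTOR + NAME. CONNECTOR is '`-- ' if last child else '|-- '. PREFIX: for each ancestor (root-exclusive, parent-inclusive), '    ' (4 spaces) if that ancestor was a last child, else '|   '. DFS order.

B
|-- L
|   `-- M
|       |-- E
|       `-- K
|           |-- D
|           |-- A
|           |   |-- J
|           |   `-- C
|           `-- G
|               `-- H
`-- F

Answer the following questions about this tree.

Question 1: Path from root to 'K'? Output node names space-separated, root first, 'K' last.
Walk down from root: B -> L -> M -> K

Answer: B L M K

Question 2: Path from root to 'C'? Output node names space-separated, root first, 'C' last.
Walk down from root: B -> L -> M -> K -> A -> C

Answer: B L M K A C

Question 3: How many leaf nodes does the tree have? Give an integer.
Answer: 6

Derivation:
Leaves (nodes with no children): C, D, E, F, H, J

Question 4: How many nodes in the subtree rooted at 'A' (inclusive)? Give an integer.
Answer: 3

Derivation:
Subtree rooted at A contains: A, C, J
Count = 3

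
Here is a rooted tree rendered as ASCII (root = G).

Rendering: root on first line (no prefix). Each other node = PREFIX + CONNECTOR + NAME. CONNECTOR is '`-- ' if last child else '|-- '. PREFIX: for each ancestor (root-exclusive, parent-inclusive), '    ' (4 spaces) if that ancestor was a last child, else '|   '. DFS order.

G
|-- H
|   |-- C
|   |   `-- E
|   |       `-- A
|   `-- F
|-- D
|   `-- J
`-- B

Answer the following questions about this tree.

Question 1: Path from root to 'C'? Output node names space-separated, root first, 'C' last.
Answer: G H C

Derivation:
Walk down from root: G -> H -> C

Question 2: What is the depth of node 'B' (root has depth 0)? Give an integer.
Path from root to B: G -> B
Depth = number of edges = 1

Answer: 1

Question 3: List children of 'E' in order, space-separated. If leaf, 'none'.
Answer: A

Derivation:
Node E's children (from adjacency): A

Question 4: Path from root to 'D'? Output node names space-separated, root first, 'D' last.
Walk down from root: G -> D

Answer: G D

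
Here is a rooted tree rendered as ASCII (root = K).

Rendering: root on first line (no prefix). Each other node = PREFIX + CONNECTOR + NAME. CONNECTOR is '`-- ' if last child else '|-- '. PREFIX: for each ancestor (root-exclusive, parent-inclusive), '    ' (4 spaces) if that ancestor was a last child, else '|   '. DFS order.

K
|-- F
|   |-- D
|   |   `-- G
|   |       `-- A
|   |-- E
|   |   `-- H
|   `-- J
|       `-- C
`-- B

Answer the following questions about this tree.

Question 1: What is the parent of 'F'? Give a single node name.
Answer: K

Derivation:
Scan adjacency: F appears as child of K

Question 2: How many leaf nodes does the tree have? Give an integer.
Leaves (nodes with no children): A, B, C, H

Answer: 4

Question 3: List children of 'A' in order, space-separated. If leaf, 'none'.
Node A's children (from adjacency): (leaf)

Answer: none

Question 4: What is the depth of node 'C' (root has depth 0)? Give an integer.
Answer: 3

Derivation:
Path from root to C: K -> F -> J -> C
Depth = number of edges = 3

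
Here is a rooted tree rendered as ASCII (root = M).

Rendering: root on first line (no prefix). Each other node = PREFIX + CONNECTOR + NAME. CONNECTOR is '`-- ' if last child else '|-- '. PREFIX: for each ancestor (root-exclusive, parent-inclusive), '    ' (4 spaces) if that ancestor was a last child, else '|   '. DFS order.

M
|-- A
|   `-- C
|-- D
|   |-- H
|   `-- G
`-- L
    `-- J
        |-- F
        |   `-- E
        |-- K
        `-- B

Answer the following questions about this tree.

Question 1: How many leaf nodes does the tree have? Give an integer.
Leaves (nodes with no children): B, C, E, G, H, K

Answer: 6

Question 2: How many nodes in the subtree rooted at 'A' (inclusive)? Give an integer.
Subtree rooted at A contains: A, C
Count = 2

Answer: 2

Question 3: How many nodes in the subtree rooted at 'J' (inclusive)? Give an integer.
Answer: 5

Derivation:
Subtree rooted at J contains: B, E, F, J, K
Count = 5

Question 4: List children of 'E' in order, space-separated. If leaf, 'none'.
Node E's children (from adjacency): (leaf)

Answer: none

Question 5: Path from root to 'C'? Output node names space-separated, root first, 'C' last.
Answer: M A C

Derivation:
Walk down from root: M -> A -> C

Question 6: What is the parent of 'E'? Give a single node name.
Answer: F

Derivation:
Scan adjacency: E appears as child of F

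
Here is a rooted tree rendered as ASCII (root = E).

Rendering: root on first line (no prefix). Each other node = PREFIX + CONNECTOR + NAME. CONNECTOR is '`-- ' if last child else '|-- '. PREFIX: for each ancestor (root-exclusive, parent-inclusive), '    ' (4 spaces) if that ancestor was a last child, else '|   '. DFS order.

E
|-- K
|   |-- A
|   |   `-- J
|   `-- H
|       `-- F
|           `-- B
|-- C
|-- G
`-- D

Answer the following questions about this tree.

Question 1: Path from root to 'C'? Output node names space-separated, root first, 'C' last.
Walk down from root: E -> C

Answer: E C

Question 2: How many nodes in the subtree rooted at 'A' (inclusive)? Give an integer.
Subtree rooted at A contains: A, J
Count = 2

Answer: 2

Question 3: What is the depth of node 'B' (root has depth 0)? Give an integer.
Answer: 4

Derivation:
Path from root to B: E -> K -> H -> F -> B
Depth = number of edges = 4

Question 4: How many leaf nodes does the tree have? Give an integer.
Answer: 5

Derivation:
Leaves (nodes with no children): B, C, D, G, J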